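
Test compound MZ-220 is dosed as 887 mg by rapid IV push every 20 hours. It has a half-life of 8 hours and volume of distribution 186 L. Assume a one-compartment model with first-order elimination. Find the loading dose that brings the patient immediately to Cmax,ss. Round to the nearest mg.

f = (1/2)^(20/8) ≈ 0.176777; accumulation ratio R = 1/(1−f) ≈ 1.21474.
Loading dose to hit Cmax,ss on first dose: D_load = D_maint·R ≈ 887 × 1.21474 ≈ 1077.47 mg.

1077 mg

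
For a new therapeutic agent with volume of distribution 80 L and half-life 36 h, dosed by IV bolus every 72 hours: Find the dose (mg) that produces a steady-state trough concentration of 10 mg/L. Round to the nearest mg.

τ/t½ = 72/36 ≈ 2, so f = (1/2)^(72/36) ≈ 0.250000.
Cmin,ss = (D/Vd)·f/(1−f), so D = Cmin,ss·Vd·(1−f)/f.
D = 10 × 80 × (1−f)/f ≈ 10 × 80 × 3.00000 ≈ 2400.00 mg.

2400 mg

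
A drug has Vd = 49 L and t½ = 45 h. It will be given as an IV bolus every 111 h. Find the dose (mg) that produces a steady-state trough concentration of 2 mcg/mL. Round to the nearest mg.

τ/t½ = 111/45 ≈ 2.4667, so f = (1/2)^(111/45) ≈ 0.180909.
Cmin,ss = (D/Vd)·f/(1−f), so D = Cmin,ss·Vd·(1−f)/f.
D = 2 × 49 × (1−f)/f ≈ 2 × 49 × 4.52764 ≈ 443.71 mg.

444 mg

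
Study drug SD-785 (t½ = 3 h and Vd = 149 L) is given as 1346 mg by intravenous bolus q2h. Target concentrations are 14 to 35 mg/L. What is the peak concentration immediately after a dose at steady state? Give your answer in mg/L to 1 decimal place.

τ/t½ = 2/3 ≈ 0.66667, so fraction remaining f = (1/2)^(2/3) ≈ 0.6300.
At steady state, accumulation factor R = 1/(1 − e^(−kτ)) ≈ 2.7027.
Each bolus raises the concentration by D/Vd = 1346/149 ≈ 9.034 mg/L.
Steady-state peak Cmax,ss = C₀·R ≈ 9.034 × 2.7027 ≈ 24.416 mg/L.
Peak 24.4 mg/L vs MTC 35 mg/L: below toxic threshold.

24.4 mg/L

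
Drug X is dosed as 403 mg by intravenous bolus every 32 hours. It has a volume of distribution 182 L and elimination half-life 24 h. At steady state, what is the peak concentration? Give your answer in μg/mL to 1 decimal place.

3.7 μg/mL

τ/t½ = 32/24 ≈ 1.3333, so fraction remaining f = (1/2)^(32/24) ≈ 0.3969.
At steady state, accumulation factor R = 1/(1 − e^(−kτ)) ≈ 1.6581.
Each bolus raises the concentration by D/Vd = 403/182 ≈ 2.214 μg/mL.
Steady-state peak Cmax,ss = C₀·R ≈ 2.214 × 1.6581 ≈ 3.671 μg/mL.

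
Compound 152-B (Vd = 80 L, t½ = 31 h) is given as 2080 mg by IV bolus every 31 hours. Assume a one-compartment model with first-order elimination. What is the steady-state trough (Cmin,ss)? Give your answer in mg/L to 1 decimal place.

26.0 mg/L

τ = 31 h = 1 half-life, so f = (1/2)^1 = 0.5.
At steady state, R = 1/(1 − 0.5) = 2/1.
Single-dose peak C₀ = D/Vd = 2080/80 = 26 mg/L.
Steady-state peak Cmax,ss = C₀·R = 26 × 2/1 ≈ 52.000 mg/L.
Steady-state trough Cmin,ss = Cmax,ss·f ≈ 52.000 × 0.5 ≈ 26.000 mg/L.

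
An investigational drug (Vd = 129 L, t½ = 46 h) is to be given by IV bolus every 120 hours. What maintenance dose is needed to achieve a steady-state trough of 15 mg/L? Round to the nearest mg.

9868 mg

τ/t½ = 120/46 ≈ 2.6087, so f = (1/2)^(120/46) ≈ 0.163947.
Cmin,ss = (D/Vd)·f/(1−f), so D = Cmin,ss·Vd·(1−f)/f.
D = 15 × 129 × (1−f)/f ≈ 15 × 129 × 5.09953 ≈ 9867.59 mg.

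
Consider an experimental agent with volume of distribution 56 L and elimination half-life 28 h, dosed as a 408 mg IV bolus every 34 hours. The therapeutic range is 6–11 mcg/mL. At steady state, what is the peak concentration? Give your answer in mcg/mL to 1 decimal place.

12.8 mcg/mL

τ/t½ = 34/28 ≈ 1.2143, so fraction remaining f = (1/2)^(34/28) ≈ 0.4310.
Accumulation ratio R = 1/(1 − f) ≈ 1/0.5690 ≈ 1.7575.
Single-dose peak C₀ = D/Vd = 408/56 ≈ 7.286 mcg/mL.
Cmax,ss = C₀/(1 − f) ≈ 7.286/0.5690 ≈ 12.805 mcg/mL.
Peak 12.8 mcg/mL vs MTC 11 mcg/mL: exceeds toxic threshold.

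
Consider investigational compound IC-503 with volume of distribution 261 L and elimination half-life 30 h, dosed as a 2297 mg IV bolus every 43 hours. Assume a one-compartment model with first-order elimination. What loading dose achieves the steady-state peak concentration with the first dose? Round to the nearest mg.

f = (1/2)^(43/30) ≈ 0.370274; accumulation ratio R = 1/(1−f) ≈ 1.58799.
Loading dose to hit Cmax,ss on first dose: D_load = D_maint·R ≈ 2297 × 1.58799 ≈ 3647.61 mg.

3648 mg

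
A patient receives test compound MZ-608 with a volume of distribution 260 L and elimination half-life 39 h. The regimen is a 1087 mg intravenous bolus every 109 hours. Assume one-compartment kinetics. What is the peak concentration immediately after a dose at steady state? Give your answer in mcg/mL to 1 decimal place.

k = ln2/t½ = ln2/39 ≈ 0.017773 h⁻¹; fraction remaining f = e^(−kτ) = e^(−0.017773×109) ≈ 0.1441.
At steady state, accumulation factor R = 1/(1 − e^(−kτ)) ≈ 1.1684.
Each bolus raises the concentration by D/Vd = 1087/260 ≈ 4.181 mcg/mL.
Cmax,ss = C₀/(1 − f) ≈ 4.181/0.8559 ≈ 4.885 mcg/mL.

4.9 mcg/mL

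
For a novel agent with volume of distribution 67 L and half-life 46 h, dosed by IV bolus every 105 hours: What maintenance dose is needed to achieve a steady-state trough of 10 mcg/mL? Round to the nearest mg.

2590 mg

τ/t½ = 105/46 ≈ 2.2826, so f = (1/2)^(105/46) ≈ 0.205526.
Cmin,ss = (D/Vd)·f/(1−f), so D = Cmin,ss·Vd·(1−f)/f.
D = 10 × 67 × (1−f)/f ≈ 10 × 67 × 3.86556 ≈ 2589.93 mg.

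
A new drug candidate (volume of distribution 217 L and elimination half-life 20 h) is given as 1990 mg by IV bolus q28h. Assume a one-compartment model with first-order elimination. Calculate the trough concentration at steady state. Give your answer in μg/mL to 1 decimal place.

5.6 μg/mL

τ/t½ = 28/20 ≈ 1.4, so fraction remaining f = (1/2)^(28/20) ≈ 0.3789.
Each bolus raises the concentration by D/Vd = 1990/217 ≈ 9.171 μg/mL.
Steady-state trough Cmin,ss = C₀·f/(1−f) ≈ 9.171 × 0.3789/0.6211 ≈ 5.595 μg/mL.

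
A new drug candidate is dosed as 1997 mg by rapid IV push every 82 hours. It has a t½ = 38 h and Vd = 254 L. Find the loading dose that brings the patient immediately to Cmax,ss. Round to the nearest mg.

f = (1/2)^(82/38) ≈ 0.224083; accumulation ratio R = 1/(1−f) ≈ 1.28880.
Loading dose to hit Cmax,ss on first dose: D_load = D_maint·R ≈ 1997 × 1.28880 ≈ 2573.73 mg.

2574 mg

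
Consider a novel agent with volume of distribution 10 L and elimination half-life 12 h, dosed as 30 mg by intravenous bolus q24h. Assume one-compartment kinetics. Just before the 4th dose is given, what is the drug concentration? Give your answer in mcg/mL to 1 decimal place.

1.0 mcg/mL

f = (1/2)^(τ/t½) = (1/2)^(24/12) ≈ 0.2500.
C₀ = D/Vd = 30/10 ≈ 3.000 mcg/mL.
Before the 4th dose, 3 doses have been given. Superposition: Cmin = C₀·(f + f² + … + f^3).
≈ 3.000 × (0.2500 + 0.0625 + 0.0156) ≈ 3.000 × 0.3281 ≈ 0.984 mcg/mL.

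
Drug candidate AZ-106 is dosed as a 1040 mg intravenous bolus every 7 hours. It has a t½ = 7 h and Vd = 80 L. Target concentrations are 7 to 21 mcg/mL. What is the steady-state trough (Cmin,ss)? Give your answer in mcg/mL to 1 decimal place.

13.0 mcg/mL

The dosing interval is 1 half-life, so f = 2^(−1) = 0.5.
Accumulation ratio R = 1/(1 − f) = 1/0.5 = 2/1.
Single-dose peak C₀ = D/Vd = 1040/80 = 13 mcg/mL.
Steady-state peak Cmax,ss = C₀·R = 13 × 2/1 ≈ 26.000 mcg/mL.
Steady-state trough Cmin,ss = Cmax,ss·f ≈ 26.000 × 0.5 ≈ 13.000 mcg/mL.
Trough 13.0 mcg/mL vs MEC 7 mcg/mL: adequate.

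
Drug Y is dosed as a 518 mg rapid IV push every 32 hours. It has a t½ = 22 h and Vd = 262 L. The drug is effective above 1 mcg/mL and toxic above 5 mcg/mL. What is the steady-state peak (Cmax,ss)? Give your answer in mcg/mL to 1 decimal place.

3.1 mcg/mL

k = ln2/t½ = ln2/22 ≈ 0.031507 h⁻¹; fraction remaining f = e^(−kτ) = e^(−0.031507×32) ≈ 0.3649.
Accumulation ratio R = 1/(1 − f) ≈ 1/0.6351 ≈ 1.5746.
Each bolus raises the concentration by D/Vd = 518/262 ≈ 1.977 mcg/mL.
Cmax,ss = C₀/(1 − f) ≈ 1.977/0.6351 ≈ 3.113 mcg/mL.
Peak 3.1 mcg/mL vs MTC 5 mcg/mL: below toxic threshold.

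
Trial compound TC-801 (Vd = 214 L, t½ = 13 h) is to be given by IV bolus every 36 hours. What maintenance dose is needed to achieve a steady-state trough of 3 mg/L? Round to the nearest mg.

τ/t½ = 36/13 ≈ 2.7692, so f = (1/2)^(36/13) ≈ 0.146683.
Cmin,ss = (D/Vd)·f/(1−f), so D = Cmin,ss·Vd·(1−f)/f.
D = 3 × 214 × (1−f)/f ≈ 3 × 214 × 5.81742 ≈ 3734.78 mg.

3735 mg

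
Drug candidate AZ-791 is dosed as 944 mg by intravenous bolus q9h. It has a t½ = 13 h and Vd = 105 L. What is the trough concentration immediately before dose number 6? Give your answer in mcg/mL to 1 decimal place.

13.3 mcg/mL

f = (1/2)^(τ/t½) = (1/2)^(9/13) ≈ 0.6189.
C₀ = D/Vd = 944/105 ≈ 8.990 mcg/mL.
Before the 6th dose, 5 doses have been given. Superposition: Cmin = C₀·(f + f² + … + f^5).
≈ 8.990 × (0.6189 + 0.3830 + 0.2371 + 0.1467 + 0.0908) ≈ 8.990 × 1.4765 ≈ 13.274 mcg/mL.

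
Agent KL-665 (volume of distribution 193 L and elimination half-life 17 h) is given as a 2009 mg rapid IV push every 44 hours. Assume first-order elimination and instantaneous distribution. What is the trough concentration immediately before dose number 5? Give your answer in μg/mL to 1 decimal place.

2.1 μg/mL

f = (1/2)^(τ/t½) = (1/2)^(44/17) ≈ 0.1663.
C₀ = D/Vd = 2009/193 ≈ 10.409 μg/mL.
Before the 5th dose, 4 doses have been given. Superposition: Cmin = C₀·(f + f² + … + f^4).
≈ 10.409 × (0.1663 + 0.0277 + 0.0046 + 0.0008) ≈ 10.409 × 0.1994 ≈ 2.076 μg/mL.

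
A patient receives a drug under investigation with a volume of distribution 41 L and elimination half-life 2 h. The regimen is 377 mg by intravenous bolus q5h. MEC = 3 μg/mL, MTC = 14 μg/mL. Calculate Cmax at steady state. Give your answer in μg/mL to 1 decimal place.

Over one 5-h interval, 5/2 ≈ 2.5 half-lives elapse, leaving f ≈ 0.1768 of each dose.
Accumulation ratio R = 1/(1 − f) ≈ 1/0.8232 ≈ 1.2148.
Each bolus raises the concentration by D/Vd = 377/41 ≈ 9.195 μg/mL.
Steady-state peak Cmax,ss = C₀·R ≈ 9.195 × 1.2148 ≈ 11.170 μg/mL.
Peak 11.2 μg/mL vs MTC 14 μg/mL: below toxic threshold.

11.2 μg/mL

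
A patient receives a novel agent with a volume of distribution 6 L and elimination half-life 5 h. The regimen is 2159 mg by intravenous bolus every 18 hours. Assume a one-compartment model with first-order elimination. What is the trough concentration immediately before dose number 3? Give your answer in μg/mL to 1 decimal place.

32.1 μg/mL

f = (1/2)^(τ/t½) = (1/2)^(18/5) ≈ 0.0825.
C₀ = D/Vd = 2159/6 ≈ 359.833 μg/mL.
Before the 3rd dose, 2 doses have been given. Superposition: Cmin = C₀·(f + f²).
≈ 359.833 × (0.0825 + 0.0068) ≈ 359.833 × 0.0893 ≈ 32.133 μg/mL.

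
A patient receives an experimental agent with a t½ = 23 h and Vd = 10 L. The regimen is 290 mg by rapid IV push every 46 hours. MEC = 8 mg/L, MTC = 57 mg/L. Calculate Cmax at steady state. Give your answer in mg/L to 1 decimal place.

38.7 mg/L

The dosing interval is 2 half-lives, so f = 2^(−2) = 0.25.
Accumulation ratio R = 1/(1 − f) = 1/0.75 = 4/3.
Single-dose peak C₀ = D/Vd = 290/10 = 29 mg/L.
Steady-state peak Cmax,ss = C₀·R = 29 × 4/3 ≈ 38.667 mg/L.
Peak 38.7 mg/L vs MTC 57 mg/L: below toxic threshold.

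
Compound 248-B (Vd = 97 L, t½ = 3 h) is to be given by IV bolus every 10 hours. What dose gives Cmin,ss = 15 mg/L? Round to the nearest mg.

13210 mg

τ/t½ = 10/3 ≈ 3.3333, so f = (1/2)^(10/3) ≈ 0.099213.
Cmin,ss = (D/Vd)·f/(1−f), so D = Cmin,ss·Vd·(1−f)/f.
D = 15 × 97 × (1−f)/f ≈ 15 × 97 × 9.07932 ≈ 13210.41 mg.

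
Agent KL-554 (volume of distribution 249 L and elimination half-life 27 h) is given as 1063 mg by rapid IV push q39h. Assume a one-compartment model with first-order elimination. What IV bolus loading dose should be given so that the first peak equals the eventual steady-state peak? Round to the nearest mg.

1680 mg

f = (1/2)^(39/27) ≈ 0.367434; accumulation ratio R = 1/(1−f) ≈ 1.58086.
Loading dose to hit Cmax,ss on first dose: D_load = D_maint·R ≈ 1063 × 1.58086 ≈ 1680.45 mg.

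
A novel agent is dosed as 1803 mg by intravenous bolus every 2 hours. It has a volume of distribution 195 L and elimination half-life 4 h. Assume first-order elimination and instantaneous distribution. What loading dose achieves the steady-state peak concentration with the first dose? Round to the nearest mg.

f = (1/2)^(2/4) ≈ 0.707107; accumulation ratio R = 1/(1−f) ≈ 3.41422.
Loading dose to hit Cmax,ss on first dose: D_load = D_maint·R ≈ 1803 × 3.41422 ≈ 6155.84 mg.

6156 mg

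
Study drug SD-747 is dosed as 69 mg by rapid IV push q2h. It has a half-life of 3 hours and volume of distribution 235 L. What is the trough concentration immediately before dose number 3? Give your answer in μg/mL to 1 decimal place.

f = (1/2)^(τ/t½) = (1/2)^(2/3) ≈ 0.6300.
C₀ = D/Vd = 69/235 ≈ 0.294 μg/mL.
Before the 3rd dose, 2 doses have been given. Superposition: Cmin = C₀·(f + f²).
≈ 0.294 × (0.6300 + 0.3969) ≈ 0.294 × 1.0269 ≈ 0.302 μg/mL.

0.3 μg/mL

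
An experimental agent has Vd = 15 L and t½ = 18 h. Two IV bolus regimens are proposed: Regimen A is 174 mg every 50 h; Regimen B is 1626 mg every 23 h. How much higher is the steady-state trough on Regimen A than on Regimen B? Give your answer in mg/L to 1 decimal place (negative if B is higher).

-74.1 mg/L

Regimen A: f = (1/2)^(50/18) ≈ 0.1458; Cmin,ss = (174/15)·f/(1−f) ≈ 1.980 mg/L.
Regimen B: f = (1/2)^(23/18) ≈ 0.4124; Cmin,ss = (1626/15)·f/(1−f) ≈ 76.079 mg/L.
Difference ≈ 1.980 − 76.079 ≈ -74.099 mg/L.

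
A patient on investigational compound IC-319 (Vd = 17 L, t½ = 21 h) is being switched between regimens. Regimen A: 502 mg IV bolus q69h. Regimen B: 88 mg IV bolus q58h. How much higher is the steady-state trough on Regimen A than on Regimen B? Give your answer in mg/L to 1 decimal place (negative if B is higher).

Regimen A: f = (1/2)^(69/21) ≈ 0.1025; Cmin,ss = (502/17)·f/(1−f) ≈ 3.372 mg/L.
Regimen B: f = (1/2)^(58/21) ≈ 0.1474; Cmin,ss = (88/17)·f/(1−f) ≈ 0.895 mg/L.
Difference ≈ 3.372 − 0.895 ≈ 2.477 mg/L.

2.5 mg/L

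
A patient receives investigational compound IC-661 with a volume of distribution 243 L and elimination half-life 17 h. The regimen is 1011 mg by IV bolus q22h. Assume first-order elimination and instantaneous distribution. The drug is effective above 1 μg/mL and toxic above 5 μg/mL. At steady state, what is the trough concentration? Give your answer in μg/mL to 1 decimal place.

Over one 22-h interval, 22/17 ≈ 1.2941 half-lives elapse, leaving f ≈ 0.4078 of each dose.
Accumulation ratio R = 1/(1 − f) ≈ 1/0.5922 ≈ 1.6886.
Each bolus raises the concentration by D/Vd = 1011/243 ≈ 4.160 μg/mL.
Steady-state peak Cmax,ss = C₀·R ≈ 4.160 × 1.6886 ≈ 7.025 μg/mL.
Steady-state trough Cmin,ss = Cmax,ss·f ≈ 7.025 × 0.4078 ≈ 2.865 μg/mL.
Trough 2.9 μg/mL vs MEC 1 μg/mL: adequate.

2.9 μg/mL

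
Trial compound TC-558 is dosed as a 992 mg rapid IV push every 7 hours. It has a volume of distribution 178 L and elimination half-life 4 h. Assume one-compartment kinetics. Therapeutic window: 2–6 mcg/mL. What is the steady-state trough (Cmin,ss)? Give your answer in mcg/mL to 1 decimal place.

2.4 mcg/mL

Over one 7-h interval, 7/4 ≈ 1.75 half-lives elapse, leaving f ≈ 0.2973 of each dose.
Single-dose peak C₀ = D/Vd = 992/178 ≈ 5.573 mcg/mL.
Steady-state trough Cmin,ss = C₀·f/(1−f) ≈ 5.573 × 0.2973/0.7027 ≈ 2.358 mcg/mL.
Trough 2.4 mcg/mL vs MEC 2 mcg/mL: adequate.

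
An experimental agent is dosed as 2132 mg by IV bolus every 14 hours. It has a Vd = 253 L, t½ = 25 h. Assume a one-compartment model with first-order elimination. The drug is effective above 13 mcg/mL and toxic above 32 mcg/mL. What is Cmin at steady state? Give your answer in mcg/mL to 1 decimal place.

17.8 mcg/mL

k = ln2/t½ = ln2/25 ≈ 0.027726 h⁻¹; fraction remaining f = e^(−kτ) = e^(−0.027726×14) ≈ 0.6783.
Single-dose peak C₀ = D/Vd = 2132/253 ≈ 8.427 mcg/mL.
Steady-state trough Cmin,ss = C₀·f/(1−f) ≈ 8.427 × 0.6783/0.3217 ≈ 17.768 mcg/mL.
Trough 17.8 mcg/mL vs MEC 13 mcg/mL: adequate.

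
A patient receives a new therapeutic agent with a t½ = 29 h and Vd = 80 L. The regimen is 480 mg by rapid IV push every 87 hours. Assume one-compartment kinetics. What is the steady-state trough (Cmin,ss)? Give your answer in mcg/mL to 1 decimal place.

0.9 mcg/mL

The dosing interval is 3 half-lives, so f = 2^(−3) = 0.125.
At steady state, R = 1/(1 − 0.125) = 8/7.
Single-dose peak C₀ = D/Vd = 480/80 = 6 mcg/mL.
Steady-state peak Cmax,ss = C₀·R = 6 × 8/7 ≈ 6.857 mcg/mL.
Steady-state trough Cmin,ss = Cmax,ss·f ≈ 6.857 × 0.125 ≈ 0.857 mcg/mL.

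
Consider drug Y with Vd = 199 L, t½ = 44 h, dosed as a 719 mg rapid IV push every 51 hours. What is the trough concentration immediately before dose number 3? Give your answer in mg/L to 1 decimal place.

f = (1/2)^(τ/t½) = (1/2)^(51/44) ≈ 0.4478.
C₀ = D/Vd = 719/199 ≈ 3.613 mg/L.
Before the 3rd dose, 2 doses have been given. Superposition: Cmin = C₀·(f + f²).
≈ 3.613 × (0.4478 + 0.2005) ≈ 3.613 × 0.6483 ≈ 2.342 mg/L.

2.3 mg/L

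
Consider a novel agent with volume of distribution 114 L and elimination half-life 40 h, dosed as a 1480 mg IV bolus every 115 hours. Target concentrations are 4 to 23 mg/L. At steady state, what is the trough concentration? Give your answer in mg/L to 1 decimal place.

2.0 mg/L

k = ln2/t½ = ln2/40 ≈ 0.017329 h⁻¹; fraction remaining f = e^(−kτ) = e^(−0.017329×115) ≈ 0.1363.
Accumulation ratio R = 1/(1 − f) ≈ 1/0.8637 ≈ 1.1578.
Single-dose peak C₀ = D/Vd = 1480/114 ≈ 12.982 mg/L.
Steady-state peak Cmax,ss = C₀·R ≈ 12.982 × 1.1578 ≈ 15.031 mg/L.
One interval later, Cmin,ss = Cmax,ss·e^(−kτ) ≈ 15.031 × 0.1363 ≈ 2.049 mg/L.
Trough 2.0 mg/L vs MEC 4 mg/L: subtherapeutic.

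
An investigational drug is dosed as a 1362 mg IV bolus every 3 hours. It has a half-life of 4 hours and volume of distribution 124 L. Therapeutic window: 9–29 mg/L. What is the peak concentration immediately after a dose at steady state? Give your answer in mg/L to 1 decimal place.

τ/t½ = 3/4 ≈ 0.75, so fraction remaining f = (1/2)^(3/4) ≈ 0.5946.
At steady state, accumulation factor R = 1/(1 − e^(−kτ)) ≈ 2.4667.
Each bolus raises the concentration by D/Vd = 1362/124 ≈ 10.984 mg/L.
Cmax,ss = C₀/(1 − f) ≈ 10.984/0.4054 ≈ 27.094 mg/L.
Peak 27.1 mg/L vs MTC 29 mg/L: below toxic threshold.

27.1 mg/L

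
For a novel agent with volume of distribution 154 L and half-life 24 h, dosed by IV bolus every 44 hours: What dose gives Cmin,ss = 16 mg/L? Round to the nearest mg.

τ/t½ = 44/24 ≈ 1.8333, so f = (1/2)^(44/24) ≈ 0.280616.
Cmin,ss = (D/Vd)·f/(1−f), so D = Cmin,ss·Vd·(1−f)/f.
D = 16 × 154 × (1−f)/f ≈ 16 × 154 × 2.56359 ≈ 6316.69 mg.

6317 mg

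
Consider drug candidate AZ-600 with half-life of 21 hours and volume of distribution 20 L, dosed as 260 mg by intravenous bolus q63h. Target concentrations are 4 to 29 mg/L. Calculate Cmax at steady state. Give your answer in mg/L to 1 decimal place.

The dosing interval is 3 half-lives, so f = 2^(−3) = 0.125.
Accumulation ratio R = 1/(1 − f) = 1/0.875 = 8/7.
Single-dose peak C₀ = D/Vd = 260/20 = 13 mg/L.
Steady-state peak Cmax,ss = C₀·R = 13 × 8/7 ≈ 14.857 mg/L.
Peak 14.9 mg/L vs MTC 29 mg/L: below toxic threshold.

14.9 mg/L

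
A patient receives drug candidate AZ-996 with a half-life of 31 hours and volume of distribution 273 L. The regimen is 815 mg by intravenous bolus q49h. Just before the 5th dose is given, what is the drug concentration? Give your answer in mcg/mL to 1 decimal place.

f = (1/2)^(τ/t½) = (1/2)^(49/31) ≈ 0.3343.
C₀ = D/Vd = 815/273 ≈ 2.985 mcg/mL.
Before the 5th dose, 4 doses have been given. Superposition: Cmin = C₀·(f + f² + … + f^4).
≈ 2.985 × (0.3343 + 0.1118 + 0.0374 + 0.0125) ≈ 2.985 × 0.4960 ≈ 1.481 mcg/mL.

1.5 mcg/mL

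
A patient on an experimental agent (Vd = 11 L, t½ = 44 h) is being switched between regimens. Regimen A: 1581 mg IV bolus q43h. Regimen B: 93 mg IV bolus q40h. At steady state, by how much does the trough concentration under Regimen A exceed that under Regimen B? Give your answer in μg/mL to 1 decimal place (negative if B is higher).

Regimen A: f = (1/2)^(43/44) ≈ 0.5079; Cmin,ss = (1581/11)·f/(1−f) ≈ 148.342 μg/mL.
Regimen B: f = (1/2)^(40/44) ≈ 0.5325; Cmin,ss = (93/11)·f/(1−f) ≈ 9.630 μg/mL.
Difference ≈ 148.342 − 9.630 ≈ 138.712 μg/mL.

138.7 μg/mL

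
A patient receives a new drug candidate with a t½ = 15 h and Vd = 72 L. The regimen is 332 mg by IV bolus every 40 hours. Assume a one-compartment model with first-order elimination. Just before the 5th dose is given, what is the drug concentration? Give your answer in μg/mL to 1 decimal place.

f = (1/2)^(τ/t½) = (1/2)^(40/15) ≈ 0.1575.
C₀ = D/Vd = 332/72 ≈ 4.611 μg/mL.
Before the 5th dose, 4 doses have been given. Superposition: Cmin = C₀·(f + f² + … + f^4).
≈ 4.611 × (0.1575 + 0.0248 + 0.0039 + 0.0006) ≈ 4.611 × 0.1868 ≈ 0.861 μg/mL.

0.9 μg/mL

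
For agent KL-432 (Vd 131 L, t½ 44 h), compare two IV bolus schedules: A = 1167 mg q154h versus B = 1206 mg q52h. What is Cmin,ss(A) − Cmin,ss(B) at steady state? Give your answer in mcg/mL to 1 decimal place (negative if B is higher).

-6.4 mcg/mL

Regimen A: f = (1/2)^(154/44) ≈ 0.0884; Cmin,ss = (1167/131)·f/(1−f) ≈ 0.864 mcg/mL.
Regimen B: f = (1/2)^(52/44) ≈ 0.4408; Cmin,ss = (1206/131)·f/(1−f) ≈ 7.257 mcg/mL.
Difference ≈ 0.864 − 7.257 ≈ -6.393 mcg/mL.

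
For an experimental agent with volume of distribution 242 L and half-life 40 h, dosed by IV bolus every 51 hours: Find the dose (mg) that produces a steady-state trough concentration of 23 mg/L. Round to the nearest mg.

τ/t½ = 51/40 ≈ 1.275, so f = (1/2)^(51/40) ≈ 0.413225.
Cmin,ss = (D/Vd)·f/(1−f), so D = Cmin,ss·Vd·(1−f)/f.
D = 23 × 242 × (1−f)/f ≈ 23 × 242 × 1.41999 ≈ 7903.66 mg.

7904 mg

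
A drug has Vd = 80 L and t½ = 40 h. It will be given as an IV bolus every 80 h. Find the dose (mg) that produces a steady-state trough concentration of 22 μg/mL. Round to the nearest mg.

5280 mg

τ/t½ = 80/40 ≈ 2, so f = (1/2)^(80/40) ≈ 0.250000.
Cmin,ss = (D/Vd)·f/(1−f), so D = Cmin,ss·Vd·(1−f)/f.
D = 22 × 80 × (1−f)/f ≈ 22 × 80 × 3.00000 ≈ 5280.00 mg.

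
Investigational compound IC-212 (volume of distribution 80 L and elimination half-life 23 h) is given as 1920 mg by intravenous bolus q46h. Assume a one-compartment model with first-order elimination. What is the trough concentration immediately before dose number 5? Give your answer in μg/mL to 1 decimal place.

8.0 μg/mL

f = (1/2)^(τ/t½) = (1/2)^(46/23) ≈ 0.2500.
C₀ = D/Vd = 1920/80 ≈ 24.000 μg/mL.
Before the 5th dose, 4 doses have been given. Superposition: Cmin = C₀·(f + f² + … + f^4).
≈ 24.000 × (0.2500 + 0.0625 + 0.0156 + 0.0039) ≈ 24.000 × 0.3320 ≈ 7.968 μg/mL.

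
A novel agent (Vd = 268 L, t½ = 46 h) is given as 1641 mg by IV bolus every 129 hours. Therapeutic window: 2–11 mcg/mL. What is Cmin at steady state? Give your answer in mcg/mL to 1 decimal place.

k = ln2/t½ = ln2/46 ≈ 0.015068 h⁻¹; fraction remaining f = e^(−kτ) = e^(−0.015068×129) ≈ 0.1432.
Each bolus raises the concentration by D/Vd = 1641/268 ≈ 6.123 mcg/mL.
Steady-state trough Cmin,ss = C₀·f/(1−f) ≈ 6.123 × 0.1432/0.8568 ≈ 1.023 mcg/mL.
Trough 1.0 mcg/mL vs MEC 2 mcg/mL: subtherapeutic.

1.0 mcg/mL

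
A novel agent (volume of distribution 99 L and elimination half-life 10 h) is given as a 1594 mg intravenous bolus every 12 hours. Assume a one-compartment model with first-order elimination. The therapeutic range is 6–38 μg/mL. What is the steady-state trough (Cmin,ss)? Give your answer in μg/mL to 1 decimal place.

12.4 μg/mL

Over one 12-h interval, 12/10 ≈ 1.2 half-lives elapse, leaving f ≈ 0.4353 of each dose.
Single-dose peak C₀ = D/Vd = 1594/99 ≈ 16.101 μg/mL.
Steady-state trough Cmin,ss = C₀·f/(1−f) ≈ 16.101 × 0.4353/0.5647 ≈ 12.411 μg/mL.
Trough 12.4 μg/mL vs MEC 6 μg/mL: adequate.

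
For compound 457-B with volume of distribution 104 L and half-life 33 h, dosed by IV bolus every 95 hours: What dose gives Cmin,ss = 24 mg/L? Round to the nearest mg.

τ/t½ = 95/33 ≈ 2.8788, so f = (1/2)^(95/33) ≈ 0.135956.
Cmin,ss = (D/Vd)·f/(1−f), so D = Cmin,ss·Vd·(1−f)/f.
D = 24 × 104 × (1−f)/f ≈ 24 × 104 × 6.35532 ≈ 15862.88 mg.

15863 mg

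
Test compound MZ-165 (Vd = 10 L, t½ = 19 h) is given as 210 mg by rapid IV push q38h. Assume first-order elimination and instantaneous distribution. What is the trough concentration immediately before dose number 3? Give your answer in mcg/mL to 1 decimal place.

f = (1/2)^(τ/t½) = (1/2)^(38/19) ≈ 0.2500.
C₀ = D/Vd = 210/10 ≈ 21.000 mcg/mL.
Before the 3rd dose, 2 doses have been given. Superposition: Cmin = C₀·(f + f²).
≈ 21.000 × (0.2500 + 0.0625) ≈ 21.000 × 0.3125 ≈ 6.562 mcg/mL.

6.6 mcg/mL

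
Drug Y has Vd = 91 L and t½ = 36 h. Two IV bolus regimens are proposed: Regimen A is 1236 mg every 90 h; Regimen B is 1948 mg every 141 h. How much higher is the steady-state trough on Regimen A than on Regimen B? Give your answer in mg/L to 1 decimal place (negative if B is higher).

Regimen A: f = (1/2)^(90/36) ≈ 0.1768; Cmin,ss = (1236/91)·f/(1−f) ≈ 2.917 mg/L.
Regimen B: f = (1/2)^(141/36) ≈ 0.0662; Cmin,ss = (1948/91)·f/(1−f) ≈ 1.518 mg/L.
Difference ≈ 2.917 − 1.518 ≈ 1.399 mg/L.

1.4 mg/L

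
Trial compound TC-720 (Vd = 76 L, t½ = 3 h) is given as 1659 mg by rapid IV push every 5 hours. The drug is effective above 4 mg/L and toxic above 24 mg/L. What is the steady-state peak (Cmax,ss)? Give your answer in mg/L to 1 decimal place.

31.9 mg/L

τ/t½ = 5/3 ≈ 1.6667, so fraction remaining f = (1/2)^(5/3) ≈ 0.3150.
At steady state, accumulation factor R = 1/(1 − e^(−kτ)) ≈ 1.4599.
Each bolus raises the concentration by D/Vd = 1659/76 ≈ 21.829 mg/L.
Steady-state peak Cmax,ss = C₀·R ≈ 21.829 × 1.4599 ≈ 31.868 mg/L.
Peak 31.9 mg/L vs MTC 24 mg/L: exceeds toxic threshold.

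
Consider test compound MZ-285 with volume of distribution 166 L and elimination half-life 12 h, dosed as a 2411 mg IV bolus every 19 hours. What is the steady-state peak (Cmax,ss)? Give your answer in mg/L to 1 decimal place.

τ/t½ = 19/12 ≈ 1.5833, so fraction remaining f = (1/2)^(19/12) ≈ 0.3337.
At steady state, accumulation factor R = 1/(1 − e^(−kτ)) ≈ 1.5008.
Each bolus raises the concentration by D/Vd = 2411/166 ≈ 14.524 mg/L.
Steady-state peak Cmax,ss = C₀·R ≈ 14.524 × 1.5008 ≈ 21.798 mg/L.

21.8 mg/L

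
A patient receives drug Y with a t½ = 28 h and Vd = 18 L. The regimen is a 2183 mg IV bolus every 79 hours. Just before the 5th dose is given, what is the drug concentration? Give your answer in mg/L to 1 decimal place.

f = (1/2)^(τ/t½) = (1/2)^(79/28) ≈ 0.1415.
C₀ = D/Vd = 2183/18 ≈ 121.278 mg/L.
Before the 5th dose, 4 doses have been given. Superposition: Cmin = C₀·(f + f² + … + f^4).
≈ 121.278 × (0.1415 + 0.0200 + 0.0028 + 0.0004) ≈ 121.278 × 0.1647 ≈ 19.974 mg/L.

20.0 mg/L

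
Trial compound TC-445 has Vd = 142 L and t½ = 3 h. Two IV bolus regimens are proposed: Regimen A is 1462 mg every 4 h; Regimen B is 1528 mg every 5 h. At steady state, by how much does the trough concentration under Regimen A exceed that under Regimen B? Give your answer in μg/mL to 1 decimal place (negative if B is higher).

1.8 μg/mL

Regimen A: f = (1/2)^(4/3) ≈ 0.3969; Cmin,ss = (1462/142)·f/(1−f) ≈ 6.776 μg/mL.
Regimen B: f = (1/2)^(5/3) ≈ 0.3150; Cmin,ss = (1528/142)·f/(1−f) ≈ 4.948 μg/mL.
Difference ≈ 6.776 − 4.948 ≈ 1.828 μg/mL.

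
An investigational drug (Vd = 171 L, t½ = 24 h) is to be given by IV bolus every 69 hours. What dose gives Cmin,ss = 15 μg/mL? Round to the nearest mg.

16252 mg

τ/t½ = 69/24 ≈ 2.875, so f = (1/2)^(69/24) ≈ 0.136313.
Cmin,ss = (D/Vd)·f/(1−f), so D = Cmin,ss·Vd·(1−f)/f.
D = 15 × 171 × (1−f)/f ≈ 15 × 171 × 6.33606 ≈ 16251.99 mg.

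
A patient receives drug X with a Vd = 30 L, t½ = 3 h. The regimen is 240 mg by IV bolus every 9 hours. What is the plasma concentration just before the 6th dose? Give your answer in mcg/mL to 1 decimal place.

f = (1/2)^(τ/t½) = (1/2)^(9/3) ≈ 0.1250.
C₀ = D/Vd = 240/30 ≈ 8.000 mcg/mL.
Before the 6th dose, 5 doses have been given. Superposition: Cmin = C₀·(f + f² + … + f^5).
≈ 8.000 × (0.1250 + 0.0156 + 0.0020 + 0.0002 + 0.0000) ≈ 8.000 × 0.1428 ≈ 1.142 mcg/mL.

1.1 mcg/mL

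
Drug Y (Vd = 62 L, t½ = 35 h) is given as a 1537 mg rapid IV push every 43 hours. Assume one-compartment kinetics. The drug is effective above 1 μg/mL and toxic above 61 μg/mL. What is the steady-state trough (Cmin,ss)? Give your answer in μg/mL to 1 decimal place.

18.5 μg/mL

k = ln2/t½ = ln2/35 ≈ 0.019804 h⁻¹; fraction remaining f = e^(−kτ) = e^(−0.019804×43) ≈ 0.4267.
At steady state, accumulation factor R = 1/(1 − e^(−kτ)) ≈ 1.7443.
Each bolus raises the concentration by D/Vd = 1537/62 ≈ 24.790 μg/mL.
Cmax,ss = C₀/(1 − f) ≈ 24.790/0.5733 ≈ 43.241 μg/mL.
Steady-state trough Cmin,ss = Cmax,ss·f ≈ 43.241 × 0.4267 ≈ 18.451 μg/mL.
Trough 18.5 μg/mL vs MEC 1 μg/mL: adequate.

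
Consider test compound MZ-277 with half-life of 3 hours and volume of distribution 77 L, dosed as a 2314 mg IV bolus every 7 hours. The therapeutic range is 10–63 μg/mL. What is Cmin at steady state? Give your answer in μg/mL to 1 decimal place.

τ/t½ = 7/3 ≈ 2.3333, so fraction remaining f = (1/2)^(7/3) ≈ 0.1984.
At steady state, accumulation factor R = 1/(1 − e^(−kτ)) ≈ 1.2475.
Single-dose peak C₀ = D/Vd = 2314/77 ≈ 30.052 μg/mL.
Cmax,ss = C₀/(1 − f) ≈ 30.052/0.8016 ≈ 37.490 μg/mL.
One interval later, Cmin,ss = Cmax,ss·e^(−kτ) ≈ 37.490 × 0.1984 ≈ 7.438 μg/mL.
Trough 7.4 μg/mL vs MEC 10 μg/mL: subtherapeutic.

7.4 μg/mL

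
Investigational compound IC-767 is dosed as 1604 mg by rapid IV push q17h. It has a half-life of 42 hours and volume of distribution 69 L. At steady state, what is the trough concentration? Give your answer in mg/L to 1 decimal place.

τ/t½ = 17/42 ≈ 0.40476, so fraction remaining f = (1/2)^(17/42) ≈ 0.7554.
Single-dose peak C₀ = D/Vd = 1604/69 ≈ 23.246 mg/L.
Steady-state trough Cmin,ss = C₀·f/(1−f) ≈ 23.246 × 0.7554/0.2446 ≈ 71.791 mg/L.

71.8 mg/L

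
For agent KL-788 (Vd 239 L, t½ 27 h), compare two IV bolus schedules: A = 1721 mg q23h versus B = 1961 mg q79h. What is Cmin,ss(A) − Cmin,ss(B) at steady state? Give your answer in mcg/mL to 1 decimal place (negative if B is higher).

7.7 mcg/mL

Regimen A: f = (1/2)^(23/27) ≈ 0.5541; Cmin,ss = (1721/239)·f/(1−f) ≈ 8.948 mcg/mL.
Regimen B: f = (1/2)^(79/27) ≈ 0.1316; Cmin,ss = (1961/239)·f/(1−f) ≈ 1.243 mcg/mL.
Difference ≈ 8.948 − 1.243 ≈ 7.705 mcg/mL.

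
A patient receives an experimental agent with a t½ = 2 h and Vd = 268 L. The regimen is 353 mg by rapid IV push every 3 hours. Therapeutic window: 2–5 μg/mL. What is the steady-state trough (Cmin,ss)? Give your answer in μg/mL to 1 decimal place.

k = ln2/t½ = ln2/2 ≈ 0.346574 h⁻¹; fraction remaining f = e^(−kτ) = e^(−0.346574×3) ≈ 0.3536.
Accumulation ratio R = 1/(1 − f) ≈ 1/0.6464 ≈ 1.5470.
Each bolus raises the concentration by D/Vd = 353/268 ≈ 1.317 μg/mL.
Steady-state peak Cmax,ss = C₀·R ≈ 1.317 × 1.5470 ≈ 2.037 μg/mL.
Steady-state trough Cmin,ss = Cmax,ss·f ≈ 2.037 × 0.3536 ≈ 0.720 μg/mL.
Trough 0.7 μg/mL vs MEC 2 μg/mL: subtherapeutic.

0.7 μg/mL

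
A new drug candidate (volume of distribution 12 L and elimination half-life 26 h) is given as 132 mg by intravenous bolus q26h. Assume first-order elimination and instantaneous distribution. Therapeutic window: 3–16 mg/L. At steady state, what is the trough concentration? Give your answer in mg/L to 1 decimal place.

τ = 26 h = 1 half-life, so f = (1/2)^1 = 0.5.
Accumulation ratio R = 1/(1 − f) = 1/0.5 = 2/1.
Single-dose peak C₀ = D/Vd = 132/12 = 11 mg/L.
Steady-state peak Cmax,ss = C₀·R = 11 × 2/1 ≈ 22.000 mg/L.
Steady-state trough Cmin,ss = Cmax,ss·f ≈ 22.000 × 0.5 ≈ 11.000 mg/L.
Trough 11.0 mg/L vs MEC 3 mg/L: adequate.

11.0 mg/L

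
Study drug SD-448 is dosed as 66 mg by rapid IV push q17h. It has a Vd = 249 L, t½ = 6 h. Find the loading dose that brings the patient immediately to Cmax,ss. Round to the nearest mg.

f = (1/2)^(17/6) ≈ 0.140308; accumulation ratio R = 1/(1−f) ≈ 1.16321.
Loading dose to hit Cmax,ss on first dose: D_load = D_maint·R ≈ 66 × 1.16321 ≈ 76.77 mg.

77 mg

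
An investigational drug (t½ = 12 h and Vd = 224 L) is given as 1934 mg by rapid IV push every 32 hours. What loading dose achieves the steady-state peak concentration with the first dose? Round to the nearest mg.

f = (1/2)^(32/12) ≈ 0.157490; accumulation ratio R = 1/(1−f) ≈ 1.18693.
Loading dose to hit Cmax,ss on first dose: D_load = D_maint·R ≈ 1934 × 1.18693 ≈ 2295.52 mg.

2296 mg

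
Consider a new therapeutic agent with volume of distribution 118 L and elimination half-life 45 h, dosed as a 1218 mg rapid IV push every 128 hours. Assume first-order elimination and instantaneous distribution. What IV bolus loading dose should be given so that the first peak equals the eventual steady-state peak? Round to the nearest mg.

1415 mg

f = (1/2)^(128/45) ≈ 0.139231; accumulation ratio R = 1/(1−f) ≈ 1.16175.
Loading dose to hit Cmax,ss on first dose: D_load = D_maint·R ≈ 1218 × 1.16175 ≈ 1415.01 mg.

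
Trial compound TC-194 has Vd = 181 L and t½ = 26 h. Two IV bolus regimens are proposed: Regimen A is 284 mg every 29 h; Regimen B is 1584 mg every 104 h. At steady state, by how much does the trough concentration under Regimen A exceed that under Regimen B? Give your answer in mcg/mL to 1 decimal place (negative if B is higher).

0.8 mcg/mL

Regimen A: f = (1/2)^(29/26) ≈ 0.4616; Cmin,ss = (284/181)·f/(1−f) ≈ 1.345 mcg/mL.
Regimen B: f = (1/2)^(104/26) ≈ 0.0625; Cmin,ss = (1584/181)·f/(1−f) ≈ 0.583 mcg/mL.
Difference ≈ 1.345 − 0.583 ≈ 0.762 mcg/mL.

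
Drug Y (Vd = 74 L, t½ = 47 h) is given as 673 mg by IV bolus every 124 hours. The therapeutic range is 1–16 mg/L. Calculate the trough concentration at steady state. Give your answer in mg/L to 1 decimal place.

τ/t½ = 124/47 ≈ 2.6383, so fraction remaining f = (1/2)^(124/47) ≈ 0.1606.
Each bolus raises the concentration by D/Vd = 673/74 ≈ 9.095 mg/L.
Steady-state trough Cmin,ss = C₀·f/(1−f) ≈ 9.095 × 0.1606/0.8394 ≈ 1.740 mg/L.
Trough 1.7 mg/L vs MEC 1 mg/L: adequate.

1.7 mg/L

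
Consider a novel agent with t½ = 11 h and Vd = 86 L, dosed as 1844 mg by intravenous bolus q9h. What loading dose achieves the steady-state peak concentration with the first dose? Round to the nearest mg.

f = (1/2)^(9/11) ≈ 0.567156; accumulation ratio R = 1/(1−f) ≈ 2.31030.
Loading dose to hit Cmax,ss on first dose: D_load = D_maint·R ≈ 1844 × 2.31030 ≈ 4260.19 mg.

4260 mg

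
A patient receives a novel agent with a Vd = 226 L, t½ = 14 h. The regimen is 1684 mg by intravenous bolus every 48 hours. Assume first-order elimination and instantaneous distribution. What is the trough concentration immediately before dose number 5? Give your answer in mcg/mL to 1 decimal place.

f = (1/2)^(τ/t½) = (1/2)^(48/14) ≈ 0.0929.
C₀ = D/Vd = 1684/226 ≈ 7.451 mcg/mL.
Before the 5th dose, 4 doses have been given. Superposition: Cmin = C₀·(f + f² + … + f^4).
≈ 7.451 × (0.0929 + 0.0086 + 0.0008 + 0.0001) ≈ 7.451 × 0.1024 ≈ 0.763 mcg/mL.

0.8 mcg/mL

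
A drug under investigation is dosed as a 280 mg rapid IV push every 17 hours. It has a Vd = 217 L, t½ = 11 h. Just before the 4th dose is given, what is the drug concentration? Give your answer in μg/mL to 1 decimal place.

f = (1/2)^(τ/t½) = (1/2)^(17/11) ≈ 0.3426.
C₀ = D/Vd = 280/217 ≈ 1.290 μg/mL.
Before the 4th dose, 3 doses have been given. Superposition: Cmin = C₀·(f + f² + … + f^3).
≈ 1.290 × (0.3426 + 0.1174 + 0.0402) ≈ 1.290 × 0.5002 ≈ 0.645 μg/mL.

0.6 μg/mL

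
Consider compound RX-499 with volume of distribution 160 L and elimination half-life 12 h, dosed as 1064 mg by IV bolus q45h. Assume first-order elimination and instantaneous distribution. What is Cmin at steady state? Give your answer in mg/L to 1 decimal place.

k = ln2/t½ = ln2/12 ≈ 0.057762 h⁻¹; fraction remaining f = e^(−kτ) = e^(−0.057762×45) ≈ 0.0743.
At steady state, accumulation factor R = 1/(1 − e^(−kτ)) ≈ 1.0803.
Single-dose peak C₀ = D/Vd = 1064/160 ≈ 6.650 mg/L.
Cmax,ss = C₀/(1 − f) ≈ 6.650/0.9257 ≈ 7.184 mg/L.
Steady-state trough Cmin,ss = Cmax,ss·f ≈ 7.184 × 0.0743 ≈ 0.534 mg/L.

0.5 mg/L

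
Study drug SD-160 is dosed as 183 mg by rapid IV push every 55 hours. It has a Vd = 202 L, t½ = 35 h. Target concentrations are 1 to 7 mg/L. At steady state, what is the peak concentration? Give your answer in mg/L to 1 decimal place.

τ/t½ = 55/35 ≈ 1.5714, so fraction remaining f = (1/2)^(55/35) ≈ 0.3365.
Accumulation ratio R = 1/(1 − f) ≈ 1/0.6635 ≈ 1.5072.
Single-dose peak C₀ = D/Vd = 183/202 ≈ 0.906 mg/L.
Steady-state peak Cmax,ss = C₀·R ≈ 0.906 × 1.5072 ≈ 1.366 mg/L.
Peak 1.4 mg/L vs MTC 7 mg/L: below toxic threshold.

1.4 mg/L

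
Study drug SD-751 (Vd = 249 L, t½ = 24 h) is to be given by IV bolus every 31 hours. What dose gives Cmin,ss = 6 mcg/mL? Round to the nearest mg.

τ/t½ = 31/24 ≈ 1.2917, so f = (1/2)^(31/24) ≈ 0.408479.
Cmin,ss = (D/Vd)·f/(1−f), so D = Cmin,ss·Vd·(1−f)/f.
D = 6 × 249 × (1−f)/f ≈ 6 × 249 × 1.44811 ≈ 2163.48 mg.

2163 mg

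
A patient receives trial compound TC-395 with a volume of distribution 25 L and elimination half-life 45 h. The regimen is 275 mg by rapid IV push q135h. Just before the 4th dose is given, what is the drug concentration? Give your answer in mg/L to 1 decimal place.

1.6 mg/L

f = (1/2)^(τ/t½) = (1/2)^(135/45) ≈ 0.1250.
C₀ = D/Vd = 275/25 ≈ 11.000 mg/L.
Before the 4th dose, 3 doses have been given. Superposition: Cmin = C₀·(f + f² + … + f^3).
≈ 11.000 × (0.1250 + 0.0156 + 0.0020) ≈ 11.000 × 0.1426 ≈ 1.569 mg/L.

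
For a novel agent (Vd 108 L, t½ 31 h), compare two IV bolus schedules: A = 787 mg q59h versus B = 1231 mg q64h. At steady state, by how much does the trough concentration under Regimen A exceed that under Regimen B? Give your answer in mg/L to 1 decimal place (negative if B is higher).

Regimen A: f = (1/2)^(59/31) ≈ 0.2673; Cmin,ss = (787/108)·f/(1−f) ≈ 2.658 mg/L.
Regimen B: f = (1/2)^(64/31) ≈ 0.2391; Cmin,ss = (1231/108)·f/(1−f) ≈ 3.582 mg/L.
Difference ≈ 2.658 − 3.582 ≈ -0.924 mg/L.

-0.9 mg/L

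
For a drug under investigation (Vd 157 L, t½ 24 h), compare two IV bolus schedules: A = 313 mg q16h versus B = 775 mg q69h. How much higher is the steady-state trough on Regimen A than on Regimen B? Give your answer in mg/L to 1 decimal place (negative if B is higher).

2.6 mg/L

Regimen A: f = (1/2)^(16/24) ≈ 0.6300; Cmin,ss = (313/157)·f/(1−f) ≈ 3.395 mg/L.
Regimen B: f = (1/2)^(69/24) ≈ 0.1363; Cmin,ss = (775/157)·f/(1−f) ≈ 0.779 mg/L.
Difference ≈ 3.395 − 0.779 ≈ 2.616 mg/L.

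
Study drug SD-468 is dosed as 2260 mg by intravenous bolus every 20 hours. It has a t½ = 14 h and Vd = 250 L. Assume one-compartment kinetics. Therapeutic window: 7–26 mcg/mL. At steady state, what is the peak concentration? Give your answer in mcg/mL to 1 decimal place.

k = ln2/t½ = ln2/14 ≈ 0.049511 h⁻¹; fraction remaining f = e^(−kτ) = e^(−0.049511×20) ≈ 0.3715.
At steady state, accumulation factor R = 1/(1 − e^(−kτ)) ≈ 1.5911.
Each bolus raises the concentration by D/Vd = 2260/250 ≈ 9.040 mcg/mL.
Steady-state peak Cmax,ss = C₀·R ≈ 9.040 × 1.5911 ≈ 14.384 mcg/mL.
Peak 14.4 mcg/mL vs MTC 26 mcg/mL: below toxic threshold.

14.4 mcg/mL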